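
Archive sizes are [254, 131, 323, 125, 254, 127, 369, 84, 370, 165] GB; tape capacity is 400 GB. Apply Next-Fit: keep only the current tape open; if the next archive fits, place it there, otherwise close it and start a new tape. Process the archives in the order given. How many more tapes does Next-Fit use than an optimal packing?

Next-Fit: [254,131] [323] [125,254] [127] [369] [84] [370] [165] → 8 tapes.
Total size 2202 GB; any packing needs at least ⌈2202/400⌉ = 6 tapes.
An optimal packing achieves that bound: [370] [369] [323] [254,131] [254,127] [165,125,84] → 6 tapes.
Excess: 8 − 6 = 2.

2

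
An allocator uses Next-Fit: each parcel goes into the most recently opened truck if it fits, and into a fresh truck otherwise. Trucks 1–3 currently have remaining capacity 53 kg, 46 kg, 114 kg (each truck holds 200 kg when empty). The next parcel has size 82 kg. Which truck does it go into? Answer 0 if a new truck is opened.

Next-Fit only looks at truck 3, which has 114 kg free.
82 kg fits there.

3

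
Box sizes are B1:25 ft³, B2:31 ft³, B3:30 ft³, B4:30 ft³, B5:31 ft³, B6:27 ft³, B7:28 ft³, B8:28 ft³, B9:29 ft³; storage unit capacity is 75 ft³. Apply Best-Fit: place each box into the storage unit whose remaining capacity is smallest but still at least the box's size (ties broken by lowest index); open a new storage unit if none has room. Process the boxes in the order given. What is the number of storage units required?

5

storage unit 1: place B1 (25 ft³), 50 ft³ left
storage unit 1: place B2 (31 ft³), 19 ft³ left
storage unit 2: place B3 (30 ft³), 45 ft³ left
storage unit 2: place B4 (30 ft³), 15 ft³ left
storage unit 3: place B5 (31 ft³), 44 ft³ left
storage unit 3: place B6 (27 ft³), 17 ft³ left
storage unit 4: place B7 (28 ft³), 47 ft³ left
storage unit 4: place B8 (28 ft³), 19 ft³ left
storage unit 5: place B9 (29 ft³), 46 ft³ left
Final storage units: [25,31] [30,30] [31,27] [28,28] [29].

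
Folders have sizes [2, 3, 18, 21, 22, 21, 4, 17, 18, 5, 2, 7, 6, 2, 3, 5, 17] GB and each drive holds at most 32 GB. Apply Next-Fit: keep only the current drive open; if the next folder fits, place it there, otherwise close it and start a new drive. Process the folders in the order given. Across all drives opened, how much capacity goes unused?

drive 1: place 2 GB, 30 GB left
drive 1: place 3 GB, 27 GB left
drive 1: place 18 GB, 9 GB left
drive 2: place 21 GB, 11 GB left
drive 3: place 22 GB, 10 GB left
drive 4: place 21 GB, 11 GB left
drive 4: place 4 GB, 7 GB left
drive 5: place 17 GB, 15 GB left
drive 6: place 18 GB, 14 GB left
drive 6: place 5 GB, 9 GB left
drive 6: place 2 GB, 7 GB left
drive 6: place 7 GB, 0 GB left
drive 7: place 6 GB, 26 GB left
drive 7: place 2 GB, 24 GB left
drive 7: place 3 GB, 21 GB left
drive 7: place 5 GB, 16 GB left
drive 8: place 17 GB, 15 GB left
8 drives × 32 GB = 256 GB; used 173 GB; unused 83 GB.

83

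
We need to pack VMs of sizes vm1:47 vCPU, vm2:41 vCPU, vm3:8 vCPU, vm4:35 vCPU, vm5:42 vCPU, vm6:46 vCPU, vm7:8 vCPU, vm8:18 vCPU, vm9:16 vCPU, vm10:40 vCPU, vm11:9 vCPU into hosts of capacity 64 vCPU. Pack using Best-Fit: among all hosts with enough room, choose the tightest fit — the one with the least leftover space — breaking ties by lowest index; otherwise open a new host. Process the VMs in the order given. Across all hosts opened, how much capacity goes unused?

74

vm1 (47 vCPU) → host 1 (remaining 17 vCPU)
vm2 (41 vCPU) → host 2 (remaining 23 vCPU)
vm3 (8 vCPU) → host 1 (remaining 9 vCPU)
vm4 (35 vCPU) → host 3 (remaining 29 vCPU)
vm5 (42 vCPU) → host 4 (remaining 22 vCPU)
vm6 (46 vCPU) → host 5 (remaining 18 vCPU)
vm7 (8 vCPU) → host 1 (remaining 1 vCPU)
vm8 (18 vCPU) → host 5 (remaining 0 vCPU)
vm9 (16 vCPU) → host 4 (remaining 6 vCPU)
vm10 (40 vCPU) → host 6 (remaining 24 vCPU)
vm11 (9 vCPU) → host 2 (remaining 14 vCPU)
6 hosts × 64 vCPU = 384 vCPU; used 310 vCPU; unused 74 vCPU.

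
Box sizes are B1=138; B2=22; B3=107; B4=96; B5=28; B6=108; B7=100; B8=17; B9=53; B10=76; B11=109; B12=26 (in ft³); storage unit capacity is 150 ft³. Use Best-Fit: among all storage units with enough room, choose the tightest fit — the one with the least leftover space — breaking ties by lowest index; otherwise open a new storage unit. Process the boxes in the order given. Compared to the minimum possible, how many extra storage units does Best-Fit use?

0

Best-Fit: [138] [22,107,17] [96,28,26] [108] [100] [53,76] [109] → 7 storage units.
7 boxes exceed 75 ft³ (half the capacity), and no two of those can share a storage unit, so at least 7 storage units are needed.
So 7 is already optimal.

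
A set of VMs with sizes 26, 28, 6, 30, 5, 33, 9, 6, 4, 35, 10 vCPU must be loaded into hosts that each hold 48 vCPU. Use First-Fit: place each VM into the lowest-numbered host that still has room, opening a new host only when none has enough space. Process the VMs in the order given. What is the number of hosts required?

host 1: place 26 vCPU, 22 vCPU left
host 2: place 28 vCPU, 20 vCPU left
host 1: place 6 vCPU, 16 vCPU left
host 3: place 30 vCPU, 18 vCPU left
host 1: place 5 vCPU, 11 vCPU left
host 4: place 33 vCPU, 15 vCPU left
host 1: place 9 vCPU, 2 vCPU left
host 2: place 6 vCPU, 14 vCPU left
host 2: place 4 vCPU, 10 vCPU left
host 5: place 35 vCPU, 13 vCPU left
host 2: place 10 vCPU, 0 vCPU left

5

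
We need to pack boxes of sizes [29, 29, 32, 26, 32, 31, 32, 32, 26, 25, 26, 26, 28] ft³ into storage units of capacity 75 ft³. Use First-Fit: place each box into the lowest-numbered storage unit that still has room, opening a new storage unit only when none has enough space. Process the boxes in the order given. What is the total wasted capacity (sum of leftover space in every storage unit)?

storage unit 1: place 29 ft³, 46 ft³ left
storage unit 1: place 29 ft³, 17 ft³ left
storage unit 2: place 32 ft³, 43 ft³ left
storage unit 2: place 26 ft³, 17 ft³ left
storage unit 3: place 32 ft³, 43 ft³ left
storage unit 3: place 31 ft³, 12 ft³ left
storage unit 4: place 32 ft³, 43 ft³ left
storage unit 4: place 32 ft³, 11 ft³ left
storage unit 5: place 26 ft³, 49 ft³ left
storage unit 5: place 25 ft³, 24 ft³ left
storage unit 6: place 26 ft³, 49 ft³ left
storage unit 6: place 26 ft³, 23 ft³ left
storage unit 7: place 28 ft³, 47 ft³ left
7 storage units × 75 ft³ = 525 ft³; used 374 ft³; unused 151 ft³.

151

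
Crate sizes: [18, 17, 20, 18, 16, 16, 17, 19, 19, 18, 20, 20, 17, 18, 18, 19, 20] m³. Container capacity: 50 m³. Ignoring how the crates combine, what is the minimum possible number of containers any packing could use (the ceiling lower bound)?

Total size = 18 + 17 + 20 + 18 + 16 + 16 + 17 + 19 + 19 + 18 + 20 + 20 + 17 + 18 + 18 + 19 + 20 = 310 m³.
⌈310 / 50⌉ = 7.

7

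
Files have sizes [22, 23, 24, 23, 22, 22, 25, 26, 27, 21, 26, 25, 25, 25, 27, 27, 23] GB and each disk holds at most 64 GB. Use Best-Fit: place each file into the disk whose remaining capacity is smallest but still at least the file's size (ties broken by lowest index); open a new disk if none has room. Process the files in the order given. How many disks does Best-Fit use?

Put 22 GB in disk 1; 42 GB remain.
Put 23 GB in disk 1; 19 GB remain.
Put 24 GB in disk 2; 40 GB remain.
Put 23 GB in disk 2; 17 GB remain.
Put 22 GB in disk 3; 42 GB remain.
Put 22 GB in disk 3; 20 GB remain.
Put 25 GB in disk 4; 39 GB remain.
Put 26 GB in disk 4; 13 GB remain.
Put 27 GB in disk 5; 37 GB remain.
Put 21 GB in disk 5; 16 GB remain.
Put 26 GB in disk 6; 38 GB remain.
Put 25 GB in disk 6; 13 GB remain.
Put 25 GB in disk 7; 39 GB remain.
Put 25 GB in disk 7; 14 GB remain.
Put 27 GB in disk 8; 37 GB remain.
Put 27 GB in disk 8; 10 GB remain.
Put 23 GB in disk 9; 41 GB remain.
Final disks: [22,23] [24,23] [22,22] [25,26] [27,21] [26,25] [25,25] [27,27] [23].

9 disks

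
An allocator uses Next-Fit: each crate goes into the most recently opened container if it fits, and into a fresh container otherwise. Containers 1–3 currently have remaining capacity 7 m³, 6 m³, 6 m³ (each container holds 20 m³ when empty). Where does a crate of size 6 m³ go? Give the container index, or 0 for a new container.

Next-Fit only looks at container 3, which has 6 m³ free.
6 m³ fits there.

3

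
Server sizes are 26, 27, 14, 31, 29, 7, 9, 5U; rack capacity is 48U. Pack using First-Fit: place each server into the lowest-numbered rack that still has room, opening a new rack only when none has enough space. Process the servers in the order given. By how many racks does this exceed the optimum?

First-Fit: [26,14,7] [27,9,5] [31] [29] → 4 racks.
Total size 148U; any packing needs at least ⌈148/48⌉ = 4 racks.
So 4 is already optimal.

0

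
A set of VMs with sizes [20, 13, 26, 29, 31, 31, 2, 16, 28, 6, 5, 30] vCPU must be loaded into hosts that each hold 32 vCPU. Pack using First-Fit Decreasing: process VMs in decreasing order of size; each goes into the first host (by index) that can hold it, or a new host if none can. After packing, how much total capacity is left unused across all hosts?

19

Sorted descending: 31, 31, 30, 29, 28, 26, 20, 16, 13, 6, 5, 2.
host 1: place 31 vCPU, 1 vCPU left
host 2: place 31 vCPU, 1 vCPU left
host 3: place 30 vCPU, 2 vCPU left
host 4: place 29 vCPU, 3 vCPU left
host 5: place 28 vCPU, 4 vCPU left
host 6: place 26 vCPU, 6 vCPU left
host 7: place 20 vCPU, 12 vCPU left
host 8: place 16 vCPU, 16 vCPU left
host 8: place 13 vCPU, 3 vCPU left
host 6: place 6 vCPU, 0 vCPU left
host 7: place 5 vCPU, 7 vCPU left
host 3: place 2 vCPU, 0 vCPU left
8 hosts × 32 vCPU = 256 vCPU; used 237 vCPU; unused 19 vCPU.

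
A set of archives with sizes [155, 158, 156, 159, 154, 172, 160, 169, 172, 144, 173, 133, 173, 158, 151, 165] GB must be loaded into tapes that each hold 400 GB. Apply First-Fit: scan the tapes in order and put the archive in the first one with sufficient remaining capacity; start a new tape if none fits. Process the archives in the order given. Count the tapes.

8

tape 1: place 155 GB, 245 GB left
tape 1: place 158 GB, 87 GB left
tape 2: place 156 GB, 244 GB left
tape 2: place 159 GB, 85 GB left
tape 3: place 154 GB, 246 GB left
tape 3: place 172 GB, 74 GB left
tape 4: place 160 GB, 240 GB left
tape 4: place 169 GB, 71 GB left
tape 5: place 172 GB, 228 GB left
tape 5: place 144 GB, 84 GB left
tape 6: place 173 GB, 227 GB left
tape 6: place 133 GB, 94 GB left
tape 7: place 173 GB, 227 GB left
tape 7: place 158 GB, 69 GB left
tape 8: place 151 GB, 249 GB left
tape 8: place 165 GB, 84 GB left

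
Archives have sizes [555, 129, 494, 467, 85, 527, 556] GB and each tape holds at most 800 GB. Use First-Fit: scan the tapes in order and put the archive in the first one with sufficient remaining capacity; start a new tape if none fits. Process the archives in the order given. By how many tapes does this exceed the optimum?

0

First-Fit: [555,129,85] [494] [467] [527] [556] → 5 tapes.
5 archives exceed 400 GB (half the capacity), and no two of those can share a tape, so at least 5 tapes are needed.
So 5 is already optimal.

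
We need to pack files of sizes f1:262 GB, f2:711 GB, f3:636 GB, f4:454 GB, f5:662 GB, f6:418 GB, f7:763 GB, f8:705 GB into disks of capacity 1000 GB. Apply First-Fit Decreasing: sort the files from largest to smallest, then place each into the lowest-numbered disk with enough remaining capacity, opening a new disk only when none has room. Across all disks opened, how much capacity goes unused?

1389

Sorted descending: 763, 711, 705, 662, 636, 454, 418, 262.
Put 763 GB in disk 1; 237 GB remain.
Put 711 GB in disk 2; 289 GB remain.
Put 705 GB in disk 3; 295 GB remain.
Put 662 GB in disk 4; 338 GB remain.
Put 636 GB in disk 5; 364 GB remain.
Put 454 GB in disk 6; 546 GB remain.
Put 418 GB in disk 6; 128 GB remain.
Put 262 GB in disk 2; 27 GB remain.
6 disks × 1000 GB = 6000 GB; used 4611 GB; unused 1389 GB.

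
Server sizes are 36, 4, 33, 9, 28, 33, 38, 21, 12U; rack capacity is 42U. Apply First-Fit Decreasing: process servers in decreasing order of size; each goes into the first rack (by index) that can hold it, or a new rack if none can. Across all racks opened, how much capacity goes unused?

Sorted descending: 38, 36, 33, 33, 28, 21, 12, 9, 4.
38U → rack 1 (remaining 4U)
36U → rack 2 (remaining 6U)
33U → rack 3 (remaining 9U)
33U → rack 4 (remaining 9U)
28U → rack 5 (remaining 14U)
21U → rack 6 (remaining 21U)
12U → rack 5 (remaining 2U)
9U → rack 3 (remaining 0U)
4U → rack 1 (remaining 0U)
6 racks × 42U = 252U; used 214U; unused 38U.

38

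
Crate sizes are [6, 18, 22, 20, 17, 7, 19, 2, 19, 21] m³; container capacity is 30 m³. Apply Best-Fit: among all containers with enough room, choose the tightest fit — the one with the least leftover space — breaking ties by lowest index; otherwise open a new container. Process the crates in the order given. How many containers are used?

Put 6 m³ in container 1; 24 m³ remain.
Put 18 m³ in container 1; 6 m³ remain.
Put 22 m³ in container 2; 8 m³ remain.
Put 20 m³ in container 3; 10 m³ remain.
Put 17 m³ in container 4; 13 m³ remain.
Put 7 m³ in container 2; 1 m³ remain.
Put 19 m³ in container 5; 11 m³ remain.
Put 2 m³ in container 1; 4 m³ remain.
Put 19 m³ in container 6; 11 m³ remain.
Put 21 m³ in container 7; 9 m³ remain.
Final containers: [6,18,2] [22,7] [20] [17] [19] [19] [21].

7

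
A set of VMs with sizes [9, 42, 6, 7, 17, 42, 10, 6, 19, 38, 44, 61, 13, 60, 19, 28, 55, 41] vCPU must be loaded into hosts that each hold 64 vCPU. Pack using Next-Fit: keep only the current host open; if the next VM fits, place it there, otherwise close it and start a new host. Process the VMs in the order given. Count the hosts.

11 hosts

9 vCPU → host 1 (remaining 55 vCPU)
42 vCPU → host 1 (remaining 13 vCPU)
6 vCPU → host 1 (remaining 7 vCPU)
7 vCPU → host 1 (remaining 0 vCPU)
17 vCPU → host 2 (remaining 47 vCPU)
42 vCPU → host 2 (remaining 5 vCPU)
10 vCPU → host 3 (remaining 54 vCPU)
6 vCPU → host 3 (remaining 48 vCPU)
19 vCPU → host 3 (remaining 29 vCPU)
38 vCPU → host 4 (remaining 26 vCPU)
44 vCPU → host 5 (remaining 20 vCPU)
61 vCPU → host 6 (remaining 3 vCPU)
13 vCPU → host 7 (remaining 51 vCPU)
60 vCPU → host 8 (remaining 4 vCPU)
19 vCPU → host 9 (remaining 45 vCPU)
28 vCPU → host 9 (remaining 17 vCPU)
55 vCPU → host 10 (remaining 9 vCPU)
41 vCPU → host 11 (remaining 23 vCPU)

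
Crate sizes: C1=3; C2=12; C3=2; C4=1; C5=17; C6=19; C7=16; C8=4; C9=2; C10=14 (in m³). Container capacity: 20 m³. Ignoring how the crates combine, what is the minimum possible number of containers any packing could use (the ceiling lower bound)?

5 containers

Total size = 3 + 12 + 2 + 1 + 17 + 19 + 16 + 4 + 2 + 14 = 90 m³.
⌈90 / 20⌉ = 5.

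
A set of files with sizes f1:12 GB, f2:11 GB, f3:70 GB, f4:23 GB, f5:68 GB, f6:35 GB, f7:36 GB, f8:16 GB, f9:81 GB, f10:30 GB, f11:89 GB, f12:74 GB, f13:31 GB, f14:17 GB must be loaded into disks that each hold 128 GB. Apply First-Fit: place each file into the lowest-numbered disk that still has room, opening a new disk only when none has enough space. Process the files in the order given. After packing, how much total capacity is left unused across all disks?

47

Put f1 (12 GB) in disk 1; 116 GB remain.
Put f2 (11 GB) in disk 1; 105 GB remain.
Put f3 (70 GB) in disk 1; 35 GB remain.
Put f4 (23 GB) in disk 1; 12 GB remain.
Put f5 (68 GB) in disk 2; 60 GB remain.
Put f6 (35 GB) in disk 2; 25 GB remain.
Put f7 (36 GB) in disk 3; 92 GB remain.
Put f8 (16 GB) in disk 2; 9 GB remain.
Put f9 (81 GB) in disk 3; 11 GB remain.
Put f10 (30 GB) in disk 4; 98 GB remain.
Put f11 (89 GB) in disk 4; 9 GB remain.
Put f12 (74 GB) in disk 5; 54 GB remain.
Put f13 (31 GB) in disk 5; 23 GB remain.
Put f14 (17 GB) in disk 5; 6 GB remain.
5 disks × 128 GB = 640 GB; used 593 GB; unused 47 GB.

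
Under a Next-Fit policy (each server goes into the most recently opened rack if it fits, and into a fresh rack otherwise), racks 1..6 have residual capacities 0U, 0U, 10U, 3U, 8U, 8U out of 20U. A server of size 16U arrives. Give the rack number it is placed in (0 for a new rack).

0

Next-Fit only looks at rack 6, which has 8U free.
16U does not fit, so a new rack is opened.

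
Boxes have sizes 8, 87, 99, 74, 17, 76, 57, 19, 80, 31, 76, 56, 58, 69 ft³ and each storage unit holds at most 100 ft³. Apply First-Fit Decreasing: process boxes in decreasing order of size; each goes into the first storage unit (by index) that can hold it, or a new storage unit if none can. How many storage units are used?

10

Sorted descending: 99, 87, 80, 76, 76, 74, 69, 58, 57, 56, 31, 19, 17, 8.
99 ft³ → storage unit 1 (remaining 1 ft³)
87 ft³ → storage unit 2 (remaining 13 ft³)
80 ft³ → storage unit 3 (remaining 20 ft³)
76 ft³ → storage unit 4 (remaining 24 ft³)
76 ft³ → storage unit 5 (remaining 24 ft³)
74 ft³ → storage unit 6 (remaining 26 ft³)
69 ft³ → storage unit 7 (remaining 31 ft³)
58 ft³ → storage unit 8 (remaining 42 ft³)
57 ft³ → storage unit 9 (remaining 43 ft³)
56 ft³ → storage unit 10 (remaining 44 ft³)
31 ft³ → storage unit 7 (remaining 0 ft³)
19 ft³ → storage unit 3 (remaining 1 ft³)
17 ft³ → storage unit 4 (remaining 7 ft³)
8 ft³ → storage unit 2 (remaining 5 ft³)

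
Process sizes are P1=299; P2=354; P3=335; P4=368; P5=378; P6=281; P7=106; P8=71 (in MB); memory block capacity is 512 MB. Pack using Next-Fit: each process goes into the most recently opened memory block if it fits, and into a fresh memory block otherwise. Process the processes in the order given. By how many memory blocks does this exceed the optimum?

Next-Fit: [299] [354] [335] [368] [378] [281,106,71] → 6 memory blocks.
6 processes exceed 256 MB (half the capacity), and no two of those can share a memory block, so at least 6 memory blocks are needed.
So 6 is already optimal.

0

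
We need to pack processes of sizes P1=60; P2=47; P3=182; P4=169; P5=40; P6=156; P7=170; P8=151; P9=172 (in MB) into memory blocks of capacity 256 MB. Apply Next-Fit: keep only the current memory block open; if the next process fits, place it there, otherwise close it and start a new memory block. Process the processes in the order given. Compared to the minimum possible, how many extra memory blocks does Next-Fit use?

Next-Fit: [60,47] [182] [169,40] [156] [170] [151] [172] → 7 memory blocks.
6 processes exceed 128 MB (half the capacity), and no two of those can share a memory block, so at least 6 memory blocks are needed.
An optimal packing achieves that bound: [182,60] [172,47] [170,40] [169] [156] [151] → 6 memory blocks.
Excess: 7 − 6 = 1.

1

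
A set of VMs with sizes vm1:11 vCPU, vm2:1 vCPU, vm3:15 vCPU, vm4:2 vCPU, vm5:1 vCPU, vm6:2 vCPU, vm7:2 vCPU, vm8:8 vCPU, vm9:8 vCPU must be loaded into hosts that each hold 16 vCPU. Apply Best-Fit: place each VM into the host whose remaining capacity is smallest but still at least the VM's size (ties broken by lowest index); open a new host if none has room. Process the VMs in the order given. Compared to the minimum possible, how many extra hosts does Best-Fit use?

0

Best-Fit: [11,1,2,2] [15,1] [2,8] [8] → 4 hosts.
Total size 50 vCPU; any packing needs at least ⌈50/16⌉ = 4 hosts.
So 4 is already optimal.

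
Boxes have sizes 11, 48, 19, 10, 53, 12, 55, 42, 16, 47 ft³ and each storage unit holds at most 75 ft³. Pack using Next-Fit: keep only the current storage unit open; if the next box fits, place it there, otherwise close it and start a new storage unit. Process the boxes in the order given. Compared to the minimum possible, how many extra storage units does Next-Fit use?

Next-Fit: [11,48] [19,10] [53,12] [55] [42,16] [47] → 6 storage units.
Total size 313 ft³; any packing needs at least ⌈313/75⌉ = 5 storage units.
An optimal packing achieves that bound: [55,19] [53,16] [48,12,11] [47,10] [42] → 5 storage units.
Excess: 6 − 5 = 1.

1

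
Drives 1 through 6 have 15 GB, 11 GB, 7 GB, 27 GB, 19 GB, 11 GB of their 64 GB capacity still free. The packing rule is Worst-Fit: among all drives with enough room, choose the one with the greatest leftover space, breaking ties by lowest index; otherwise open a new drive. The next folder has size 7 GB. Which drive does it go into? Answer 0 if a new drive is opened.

Drives with room: drive 1 (15 GB), drive 2 (11 GB), drive 3 (7 GB), drive 4 (27 GB), drive 5 (19 GB), drive 6 (11 GB).
Most room is drive 4 with 27 GB free.

4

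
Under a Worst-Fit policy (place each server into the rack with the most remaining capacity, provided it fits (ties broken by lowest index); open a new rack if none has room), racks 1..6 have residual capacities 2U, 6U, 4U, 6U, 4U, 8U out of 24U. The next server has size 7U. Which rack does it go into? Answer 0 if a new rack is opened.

Racks with room: rack 6 (8U).
Most room is rack 6 with 8U free.

6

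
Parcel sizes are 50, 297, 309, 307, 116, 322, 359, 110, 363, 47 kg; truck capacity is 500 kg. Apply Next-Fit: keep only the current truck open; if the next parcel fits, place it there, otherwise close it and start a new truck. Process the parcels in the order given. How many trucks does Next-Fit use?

truck 1: place 50 kg, 450 kg left
truck 1: place 297 kg, 153 kg left
truck 2: place 309 kg, 191 kg left
truck 3: place 307 kg, 193 kg left
truck 3: place 116 kg, 77 kg left
truck 4: place 322 kg, 178 kg left
truck 5: place 359 kg, 141 kg left
truck 5: place 110 kg, 31 kg left
truck 6: place 363 kg, 137 kg left
truck 6: place 47 kg, 90 kg left
Final trucks: [50,297] [309] [307,116] [322] [359,110] [363,47].

6 trucks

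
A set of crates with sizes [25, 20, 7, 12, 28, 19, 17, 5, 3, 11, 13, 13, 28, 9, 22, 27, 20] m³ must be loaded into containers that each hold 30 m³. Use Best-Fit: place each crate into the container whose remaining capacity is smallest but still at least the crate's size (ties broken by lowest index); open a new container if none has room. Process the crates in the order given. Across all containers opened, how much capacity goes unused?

21

container 1: place 25 m³, 5 m³ left
container 2: place 20 m³, 10 m³ left
container 2: place 7 m³, 3 m³ left
container 3: place 12 m³, 18 m³ left
container 4: place 28 m³, 2 m³ left
container 5: place 19 m³, 11 m³ left
container 3: place 17 m³, 1 m³ left
container 1: place 5 m³, 0 m³ left
container 2: place 3 m³, 0 m³ left
container 5: place 11 m³, 0 m³ left
container 6: place 13 m³, 17 m³ left
container 6: place 13 m³, 4 m³ left
container 7: place 28 m³, 2 m³ left
container 8: place 9 m³, 21 m³ left
container 9: place 22 m³, 8 m³ left
container 10: place 27 m³, 3 m³ left
container 8: place 20 m³, 1 m³ left
10 containers × 30 m³ = 300 m³; used 279 m³; unused 21 m³.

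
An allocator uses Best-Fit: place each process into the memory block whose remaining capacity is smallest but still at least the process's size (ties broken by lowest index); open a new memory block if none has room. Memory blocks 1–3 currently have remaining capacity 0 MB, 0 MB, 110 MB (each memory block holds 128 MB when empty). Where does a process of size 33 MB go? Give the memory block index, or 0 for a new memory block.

3

Memory blocks with room: memory block 3 (110 MB).
Tightest fit is memory block 3 with 110 MB free.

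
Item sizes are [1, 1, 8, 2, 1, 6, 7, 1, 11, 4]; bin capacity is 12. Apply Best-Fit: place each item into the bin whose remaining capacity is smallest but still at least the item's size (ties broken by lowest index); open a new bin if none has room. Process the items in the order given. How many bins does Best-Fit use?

Put 1 in bin 1; 11 remain.
Put 1 in bin 1; 10 remain.
Put 8 in bin 1; 2 remain.
Put 2 in bin 1; 0 remain.
Put 1 in bin 2; 11 remain.
Put 6 in bin 2; 5 remain.
Put 7 in bin 3; 5 remain.
Put 1 in bin 2; 4 remain.
Put 11 in bin 4; 1 remain.
Put 4 in bin 2; 0 remain.

4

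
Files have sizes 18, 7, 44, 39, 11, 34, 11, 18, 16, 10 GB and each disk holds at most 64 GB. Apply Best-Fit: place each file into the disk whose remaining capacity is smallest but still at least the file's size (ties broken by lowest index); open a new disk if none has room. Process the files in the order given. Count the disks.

18 GB → disk 1 (remaining 46 GB)
7 GB → disk 1 (remaining 39 GB)
44 GB → disk 2 (remaining 20 GB)
39 GB → disk 1 (remaining 0 GB)
11 GB → disk 2 (remaining 9 GB)
34 GB → disk 3 (remaining 30 GB)
11 GB → disk 3 (remaining 19 GB)
18 GB → disk 3 (remaining 1 GB)
16 GB → disk 4 (remaining 48 GB)
10 GB → disk 4 (remaining 38 GB)

4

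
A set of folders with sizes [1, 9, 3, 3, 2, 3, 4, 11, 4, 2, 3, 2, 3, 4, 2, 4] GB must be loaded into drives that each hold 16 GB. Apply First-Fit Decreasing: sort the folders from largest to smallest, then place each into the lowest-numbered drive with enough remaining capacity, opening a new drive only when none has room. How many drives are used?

Sorted descending: 11, 9, 4, 4, 4, 4, 3, 3, 3, 3, 3, 2, 2, 2, 2, 1.
Put 11 GB in drive 1; 5 GB remain.
Put 9 GB in drive 2; 7 GB remain.
Put 4 GB in drive 1; 1 GB remain.
Put 4 GB in drive 2; 3 GB remain.
Put 4 GB in drive 3; 12 GB remain.
Put 4 GB in drive 3; 8 GB remain.
Put 3 GB in drive 2; 0 GB remain.
Put 3 GB in drive 3; 5 GB remain.
Put 3 GB in drive 3; 2 GB remain.
Put 3 GB in drive 4; 13 GB remain.
Put 3 GB in drive 4; 10 GB remain.
Put 2 GB in drive 3; 0 GB remain.
Put 2 GB in drive 4; 8 GB remain.
Put 2 GB in drive 4; 6 GB remain.
Put 2 GB in drive 4; 4 GB remain.
Put 1 GB in drive 1; 0 GB remain.

4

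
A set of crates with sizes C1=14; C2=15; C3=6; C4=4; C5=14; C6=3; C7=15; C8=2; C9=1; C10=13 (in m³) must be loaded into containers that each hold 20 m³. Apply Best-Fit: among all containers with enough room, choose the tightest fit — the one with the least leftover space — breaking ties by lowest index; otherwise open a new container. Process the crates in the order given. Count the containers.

5

C1 (14 m³) → container 1 (remaining 6 m³)
C2 (15 m³) → container 2 (remaining 5 m³)
C3 (6 m³) → container 1 (remaining 0 m³)
C4 (4 m³) → container 2 (remaining 1 m³)
C5 (14 m³) → container 3 (remaining 6 m³)
C6 (3 m³) → container 3 (remaining 3 m³)
C7 (15 m³) → container 4 (remaining 5 m³)
C8 (2 m³) → container 3 (remaining 1 m³)
C9 (1 m³) → container 2 (remaining 0 m³)
C10 (13 m³) → container 5 (remaining 7 m³)
Final containers: [14,6] [15,4,1] [14,3,2] [15] [13].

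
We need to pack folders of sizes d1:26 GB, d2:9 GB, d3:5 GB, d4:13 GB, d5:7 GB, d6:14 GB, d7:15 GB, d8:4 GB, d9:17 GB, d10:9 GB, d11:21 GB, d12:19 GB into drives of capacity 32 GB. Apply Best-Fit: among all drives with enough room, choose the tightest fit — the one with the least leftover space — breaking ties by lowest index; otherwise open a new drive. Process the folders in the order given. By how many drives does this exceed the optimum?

Best-Fit: [26,5] [9,13,7] [14,15] [4,17,9] [21] [19] → 6 drives.
Total size 159 GB; any packing needs at least ⌈159/32⌉ = 5 drives.
An optimal packing achieves that bound: [26,5] [21,7,4] [19,13] [17,15] [14,9,9] → 5 drives.
Excess: 6 − 5 = 1.

1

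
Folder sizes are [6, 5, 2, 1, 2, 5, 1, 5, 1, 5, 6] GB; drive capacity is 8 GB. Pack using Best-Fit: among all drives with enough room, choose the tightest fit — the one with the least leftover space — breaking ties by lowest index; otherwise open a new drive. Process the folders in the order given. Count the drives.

6

Put 6 GB in drive 1; 2 GB remain.
Put 5 GB in drive 2; 3 GB remain.
Put 2 GB in drive 1; 0 GB remain.
Put 1 GB in drive 2; 2 GB remain.
Put 2 GB in drive 2; 0 GB remain.
Put 5 GB in drive 3; 3 GB remain.
Put 1 GB in drive 3; 2 GB remain.
Put 5 GB in drive 4; 3 GB remain.
Put 1 GB in drive 3; 1 GB remain.
Put 5 GB in drive 5; 3 GB remain.
Put 6 GB in drive 6; 2 GB remain.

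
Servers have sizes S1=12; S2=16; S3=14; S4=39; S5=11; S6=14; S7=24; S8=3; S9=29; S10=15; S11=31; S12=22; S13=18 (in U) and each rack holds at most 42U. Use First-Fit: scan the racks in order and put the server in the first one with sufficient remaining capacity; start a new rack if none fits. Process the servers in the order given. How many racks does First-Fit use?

rack 1: place S1 (12U), 30U left
rack 1: place S2 (16U), 14U left
rack 1: place S3 (14U), 0U left
rack 2: place S4 (39U), 3U left
rack 3: place S5 (11U), 31U left
rack 3: place S6 (14U), 17U left
rack 4: place S7 (24U), 18U left
rack 2: place S8 (3U), 0U left
rack 5: place S9 (29U), 13U left
rack 3: place S10 (15U), 2U left
rack 6: place S11 (31U), 11U left
rack 7: place S12 (22U), 20U left
rack 4: place S13 (18U), 0U left

7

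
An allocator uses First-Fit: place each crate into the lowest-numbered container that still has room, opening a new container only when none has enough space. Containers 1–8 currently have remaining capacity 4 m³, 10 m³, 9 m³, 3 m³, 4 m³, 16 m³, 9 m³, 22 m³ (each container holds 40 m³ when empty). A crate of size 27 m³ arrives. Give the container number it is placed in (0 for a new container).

No container has ≥ 27 m³ free, so a new container is opened.

0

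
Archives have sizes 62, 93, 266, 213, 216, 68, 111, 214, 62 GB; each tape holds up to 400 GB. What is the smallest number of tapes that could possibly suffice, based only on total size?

4 tapes

Total size = 62 + 93 + 266 + 213 + 216 + 68 + 111 + 214 + 62 = 1305 GB.
⌈1305 / 400⌉ = 4.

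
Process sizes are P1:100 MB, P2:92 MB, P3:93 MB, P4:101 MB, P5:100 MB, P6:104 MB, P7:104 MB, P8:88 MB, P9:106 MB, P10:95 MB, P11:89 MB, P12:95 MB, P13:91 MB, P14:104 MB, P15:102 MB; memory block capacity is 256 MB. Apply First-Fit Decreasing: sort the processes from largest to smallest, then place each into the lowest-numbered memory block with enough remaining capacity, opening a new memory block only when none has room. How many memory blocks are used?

Sorted descending: 106, 104, 104, 104, 102, 101, 100, 100, 95, 95, 93, 92, 91, 89, 88.
memory block 1: place 106 MB, 150 MB left
memory block 1: place 104 MB, 46 MB left
memory block 2: place 104 MB, 152 MB left
memory block 2: place 104 MB, 48 MB left
memory block 3: place 102 MB, 154 MB left
memory block 3: place 101 MB, 53 MB left
memory block 4: place 100 MB, 156 MB left
memory block 4: place 100 MB, 56 MB left
memory block 5: place 95 MB, 161 MB left
memory block 5: place 95 MB, 66 MB left
memory block 6: place 93 MB, 163 MB left
memory block 6: place 92 MB, 71 MB left
memory block 7: place 91 MB, 165 MB left
memory block 7: place 89 MB, 76 MB left
memory block 8: place 88 MB, 168 MB left
Final memory blocks: [106,104] [104,104] [102,101] [100,100] [95,95] [93,92] [91,89] [88].

8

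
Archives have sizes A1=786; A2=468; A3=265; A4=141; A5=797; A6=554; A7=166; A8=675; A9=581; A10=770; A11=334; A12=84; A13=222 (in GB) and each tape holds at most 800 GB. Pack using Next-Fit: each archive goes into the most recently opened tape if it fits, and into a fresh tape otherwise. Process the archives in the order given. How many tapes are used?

9

A1 (786 GB) → tape 1 (remaining 14 GB)
A2 (468 GB) → tape 2 (remaining 332 GB)
A3 (265 GB) → tape 2 (remaining 67 GB)
A4 (141 GB) → tape 3 (remaining 659 GB)
A5 (797 GB) → tape 4 (remaining 3 GB)
A6 (554 GB) → tape 5 (remaining 246 GB)
A7 (166 GB) → tape 5 (remaining 80 GB)
A8 (675 GB) → tape 6 (remaining 125 GB)
A9 (581 GB) → tape 7 (remaining 219 GB)
A10 (770 GB) → tape 8 (remaining 30 GB)
A11 (334 GB) → tape 9 (remaining 466 GB)
A12 (84 GB) → tape 9 (remaining 382 GB)
A13 (222 GB) → tape 9 (remaining 160 GB)
Final tapes: [786] [468,265] [141] [797] [554,166] [675] [581] [770] [334,84,222].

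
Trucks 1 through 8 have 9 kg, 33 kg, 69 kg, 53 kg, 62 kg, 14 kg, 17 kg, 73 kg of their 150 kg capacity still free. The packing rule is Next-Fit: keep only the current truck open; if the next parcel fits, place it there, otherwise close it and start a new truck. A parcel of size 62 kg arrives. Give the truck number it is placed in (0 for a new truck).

Next-Fit only looks at truck 8, which has 73 kg free.
62 kg fits there.

8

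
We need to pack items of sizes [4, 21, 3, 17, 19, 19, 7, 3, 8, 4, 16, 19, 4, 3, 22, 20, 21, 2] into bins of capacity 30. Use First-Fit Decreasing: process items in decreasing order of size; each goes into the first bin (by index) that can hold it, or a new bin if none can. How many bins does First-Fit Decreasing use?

9

Sorted descending: 22, 21, 21, 20, 19, 19, 19, 17, 16, 8, 7, 4, 4, 4, 3, 3, 3, 2.
Put 22 in bin 1; 8 remain.
Put 21 in bin 2; 9 remain.
Put 21 in bin 3; 9 remain.
Put 20 in bin 4; 10 remain.
Put 19 in bin 5; 11 remain.
Put 19 in bin 6; 11 remain.
Put 19 in bin 7; 11 remain.
Put 17 in bin 8; 13 remain.
Put 16 in bin 9; 14 remain.
Put 8 in bin 1; 0 remain.
Put 7 in bin 2; 2 remain.
Put 4 in bin 3; 5 remain.
Put 4 in bin 3; 1 remain.
Put 4 in bin 4; 6 remain.
Put 3 in bin 4; 3 remain.
Put 3 in bin 4; 0 remain.
Put 3 in bin 5; 8 remain.
Put 2 in bin 2; 0 remain.
Final bins: [22,8] [21,7,2] [21,4,4] [20,4,3,3] [19,3] [19] [19] [17] [16].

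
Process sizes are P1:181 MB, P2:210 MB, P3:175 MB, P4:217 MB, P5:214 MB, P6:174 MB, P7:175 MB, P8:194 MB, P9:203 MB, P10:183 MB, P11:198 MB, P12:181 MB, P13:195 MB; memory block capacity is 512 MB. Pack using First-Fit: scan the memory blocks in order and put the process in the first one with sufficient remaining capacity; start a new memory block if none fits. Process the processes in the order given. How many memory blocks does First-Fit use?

7 memory blocks

Put P1 (181 MB) in memory block 1; 331 MB remain.
Put P2 (210 MB) in memory block 1; 121 MB remain.
Put P3 (175 MB) in memory block 2; 337 MB remain.
Put P4 (217 MB) in memory block 2; 120 MB remain.
Put P5 (214 MB) in memory block 3; 298 MB remain.
Put P6 (174 MB) in memory block 3; 124 MB remain.
Put P7 (175 MB) in memory block 4; 337 MB remain.
Put P8 (194 MB) in memory block 4; 143 MB remain.
Put P9 (203 MB) in memory block 5; 309 MB remain.
Put P10 (183 MB) in memory block 5; 126 MB remain.
Put P11 (198 MB) in memory block 6; 314 MB remain.
Put P12 (181 MB) in memory block 6; 133 MB remain.
Put P13 (195 MB) in memory block 7; 317 MB remain.
Final memory blocks: [181,210] [175,217] [214,174] [175,194] [203,183] [198,181] [195].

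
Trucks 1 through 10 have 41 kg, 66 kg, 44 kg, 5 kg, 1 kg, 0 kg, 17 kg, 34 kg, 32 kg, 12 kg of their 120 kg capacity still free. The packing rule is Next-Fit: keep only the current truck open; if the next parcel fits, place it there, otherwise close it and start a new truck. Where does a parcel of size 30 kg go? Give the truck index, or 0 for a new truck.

0

Next-Fit only looks at truck 10, which has 12 kg free.
30 kg does not fit, so a new truck is opened.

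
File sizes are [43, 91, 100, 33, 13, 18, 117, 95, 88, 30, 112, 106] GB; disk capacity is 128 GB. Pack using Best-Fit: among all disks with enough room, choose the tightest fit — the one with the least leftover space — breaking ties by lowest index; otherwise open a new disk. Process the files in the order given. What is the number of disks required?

Put 43 GB in disk 1; 85 GB remain.
Put 91 GB in disk 2; 37 GB remain.
Put 100 GB in disk 3; 28 GB remain.
Put 33 GB in disk 2; 4 GB remain.
Put 13 GB in disk 3; 15 GB remain.
Put 18 GB in disk 1; 67 GB remain.
Put 117 GB in disk 4; 11 GB remain.
Put 95 GB in disk 5; 33 GB remain.
Put 88 GB in disk 6; 40 GB remain.
Put 30 GB in disk 5; 3 GB remain.
Put 112 GB in disk 7; 16 GB remain.
Put 106 GB in disk 8; 22 GB remain.

8 disks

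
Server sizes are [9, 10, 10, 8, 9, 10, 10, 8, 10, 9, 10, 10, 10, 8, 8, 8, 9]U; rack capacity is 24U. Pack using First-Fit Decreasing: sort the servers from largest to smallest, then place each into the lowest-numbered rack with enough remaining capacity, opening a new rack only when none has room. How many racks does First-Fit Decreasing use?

Sorted descending: 10, 10, 10, 10, 10, 10, 10, 10, 9, 9, 9, 9, 8, 8, 8, 8, 8.
Put 10U in rack 1; 14U remain.
Put 10U in rack 1; 4U remain.
Put 10U in rack 2; 14U remain.
Put 10U in rack 2; 4U remain.
Put 10U in rack 3; 14U remain.
Put 10U in rack 3; 4U remain.
Put 10U in rack 4; 14U remain.
Put 10U in rack 4; 4U remain.
Put 9U in rack 5; 15U remain.
Put 9U in rack 5; 6U remain.
Put 9U in rack 6; 15U remain.
Put 9U in rack 6; 6U remain.
Put 8U in rack 7; 16U remain.
Put 8U in rack 7; 8U remain.
Put 8U in rack 7; 0U remain.
Put 8U in rack 8; 16U remain.
Put 8U in rack 8; 8U remain.

8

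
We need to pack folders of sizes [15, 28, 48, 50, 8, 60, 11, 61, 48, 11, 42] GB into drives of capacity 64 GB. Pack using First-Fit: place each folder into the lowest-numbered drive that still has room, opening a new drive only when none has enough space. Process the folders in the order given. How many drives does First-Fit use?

15 GB → drive 1 (remaining 49 GB)
28 GB → drive 1 (remaining 21 GB)
48 GB → drive 2 (remaining 16 GB)
50 GB → drive 3 (remaining 14 GB)
8 GB → drive 1 (remaining 13 GB)
60 GB → drive 4 (remaining 4 GB)
11 GB → drive 1 (remaining 2 GB)
61 GB → drive 5 (remaining 3 GB)
48 GB → drive 6 (remaining 16 GB)
11 GB → drive 2 (remaining 5 GB)
42 GB → drive 7 (remaining 22 GB)
Final drives: [15,28,8,11] [48,11] [50] [60] [61] [48] [42].

7 drives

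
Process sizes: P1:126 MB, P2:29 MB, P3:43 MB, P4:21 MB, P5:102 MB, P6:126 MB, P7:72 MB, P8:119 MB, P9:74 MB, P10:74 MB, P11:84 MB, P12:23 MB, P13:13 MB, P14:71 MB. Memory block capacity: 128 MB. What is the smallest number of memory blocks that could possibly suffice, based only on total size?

Total size = 126 + 29 + 43 + 21 + 102 + 126 + 72 + 119 + 74 + 74 + 84 + 23 + 13 + 71 = 977 MB.
⌈977 / 128⌉ = 8.

8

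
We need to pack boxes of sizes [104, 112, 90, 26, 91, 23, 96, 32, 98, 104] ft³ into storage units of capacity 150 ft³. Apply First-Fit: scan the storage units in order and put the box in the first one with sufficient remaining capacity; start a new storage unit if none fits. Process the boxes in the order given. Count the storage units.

Put 104 ft³ in storage unit 1; 46 ft³ remain.
Put 112 ft³ in storage unit 2; 38 ft³ remain.
Put 90 ft³ in storage unit 3; 60 ft³ remain.
Put 26 ft³ in storage unit 1; 20 ft³ remain.
Put 91 ft³ in storage unit 4; 59 ft³ remain.
Put 23 ft³ in storage unit 2; 15 ft³ remain.
Put 96 ft³ in storage unit 5; 54 ft³ remain.
Put 32 ft³ in storage unit 3; 28 ft³ remain.
Put 98 ft³ in storage unit 6; 52 ft³ remain.
Put 104 ft³ in storage unit 7; 46 ft³ remain.

7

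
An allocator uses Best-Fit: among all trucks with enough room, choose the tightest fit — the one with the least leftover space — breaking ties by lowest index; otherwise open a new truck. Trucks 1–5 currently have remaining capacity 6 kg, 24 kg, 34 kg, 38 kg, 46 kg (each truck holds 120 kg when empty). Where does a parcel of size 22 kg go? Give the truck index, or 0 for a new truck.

2

Trucks with room: truck 2 (24 kg), truck 3 (34 kg), truck 4 (38 kg), truck 5 (46 kg).
Tightest fit is truck 2 with 24 kg free.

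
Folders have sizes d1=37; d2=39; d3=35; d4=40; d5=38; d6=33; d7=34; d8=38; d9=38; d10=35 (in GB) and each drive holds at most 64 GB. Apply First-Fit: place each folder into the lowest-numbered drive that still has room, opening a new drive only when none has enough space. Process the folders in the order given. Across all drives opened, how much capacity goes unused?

drive 1: place d1 (37 GB), 27 GB left
drive 2: place d2 (39 GB), 25 GB left
drive 3: place d3 (35 GB), 29 GB left
drive 4: place d4 (40 GB), 24 GB left
drive 5: place d5 (38 GB), 26 GB left
drive 6: place d6 (33 GB), 31 GB left
drive 7: place d7 (34 GB), 30 GB left
drive 8: place d8 (38 GB), 26 GB left
drive 9: place d9 (38 GB), 26 GB left
drive 10: place d10 (35 GB), 29 GB left
10 drives × 64 GB = 640 GB; used 367 GB; unused 273 GB.

273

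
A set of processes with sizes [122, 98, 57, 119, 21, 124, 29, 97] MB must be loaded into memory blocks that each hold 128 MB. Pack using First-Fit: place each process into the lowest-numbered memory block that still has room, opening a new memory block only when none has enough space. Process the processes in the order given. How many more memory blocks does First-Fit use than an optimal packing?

0

First-Fit: [122] [98,21] [57,29] [119] [124] [97] → 6 memory blocks.
Total size 667 MB; any packing needs at least ⌈667/128⌉ = 6 memory blocks.
So 6 is already optimal.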